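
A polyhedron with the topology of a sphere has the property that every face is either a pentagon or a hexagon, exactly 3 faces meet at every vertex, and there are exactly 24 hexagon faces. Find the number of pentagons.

Let x be the number of pentagons; then F = 24 + x.
Edge–face incidences: 2E = 6·24 + 5·x = 144 + 5x.
Every vertex has degree 3, so 3V = 2E.
Euler: V − E + F = 2 ⇒ (2E)/3 − E + (24 + x) = 2.
Multiply by 6: 2·(2E) − 3·(2E) + 6·(24 + x) = 12, i.e. 144 + 6x − (144 + 5x) = 12.
Collecting terms: x = 12.
Then 2E = 144 + 5·12 = 204, so E = 102, V = 2E/3 = 68, F = 24 + 12 = 36.

12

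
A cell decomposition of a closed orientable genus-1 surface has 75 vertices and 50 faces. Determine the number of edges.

125

For a closed orientable surface of genus 1, χ = 2 − 2·1 = 0.
E = V + F − (0) = 75 + 50 − (0) = 125.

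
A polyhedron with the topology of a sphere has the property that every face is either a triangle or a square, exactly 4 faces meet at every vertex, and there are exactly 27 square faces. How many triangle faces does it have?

8

Let x be the number of triangles; then F = 27 + x.
Edge–face incidences: 2E = 4·27 + 3·x = 108 + 3x.
Every vertex has degree 4, so 4V = 2E.
Euler: V − E + F = 2 ⇒ (2E)/4 − E + (27 + x) = 2.
Multiply by 8: 2·(2E) − 4·(2E) + 8·(27 + x) = 16, i.e. 216 + 8x − 2·(108 + 3x) = 16.
Collecting terms: 2x = 16, so x = 8.
Then 2E = 108 + 3·8 = 132, so E = 66, V = 2E/4 = 33, F = 27 + 8 = 35.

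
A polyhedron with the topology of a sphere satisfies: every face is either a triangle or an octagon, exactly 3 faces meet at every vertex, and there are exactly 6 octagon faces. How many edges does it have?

Let x be the number of triangles; then F = 6 + x.
Edge–face incidences: 2E = 8·6 + 3·x = 48 + 3x.
Every vertex has degree 3, so 3V = 2E.
Euler: V − E + F = 2 ⇒ (2E)/3 − E + (6 + x) = 2.
Multiply by 6: 2·(2E) − 3·(2E) + 6·(6 + x) = 12, i.e. 36 + 6x − (48 + 3x) = 12.
Collecting terms: 3x − 12 = 12, so 3x = 24, so x = 8.
Then 2E = 48 + 3·8 = 72, so E = 36, V = 2E/3 = 24, F = 6 + 8 = 14.

36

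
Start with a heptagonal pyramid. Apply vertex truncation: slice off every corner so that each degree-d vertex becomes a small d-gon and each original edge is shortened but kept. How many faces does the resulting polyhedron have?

The base solid has V = 8, E = 14, F = 8.
Truncation replaces each original edge-end by a new vertex, so V′ = 2E = 28.
Each original edge survives, and each old vertex of degree d contributes d new edges; summing degrees gives Σd = 2E, so E′ = E + 2E = 3E = 42.
Each original face survives and each original vertex becomes one new face: F′ = F + V = 16.

16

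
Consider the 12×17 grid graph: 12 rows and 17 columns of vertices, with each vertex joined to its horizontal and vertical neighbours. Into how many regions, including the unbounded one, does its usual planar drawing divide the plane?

The grid has V = 12·17 = 204 vertices and E = 12·16 + 17·11 = 379 edges.
F = 2 − V + E = 2 − 204 + 379 = 177.

177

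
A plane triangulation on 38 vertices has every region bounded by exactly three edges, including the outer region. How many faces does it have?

In a plane triangulation 3F = 2E and V − E + F = 2, so F = 2V − 4 = 2·38 − 4 = 72.

72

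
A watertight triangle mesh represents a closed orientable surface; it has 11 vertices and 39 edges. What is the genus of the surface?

2

Every face is a triangle and each edge borders two faces, so 3F = 2·39, giving F = 26.
χ = V − E + F = 11 − 39 + 26 = -2.
For a closed orientable surface χ = 2 − 2g, so g = (2 − (-2))/2 = 2.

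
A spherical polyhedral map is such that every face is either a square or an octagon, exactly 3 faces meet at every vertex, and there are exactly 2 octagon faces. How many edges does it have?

Let x be the number of squares; then F = 2 + x.
Edge–face incidences: 2E = 8·2 + 4·x = 16 + 4x.
Every vertex has degree 3, so 3V = 2E.
Euler: V − E + F = 2 ⇒ (2E)/3 − E + (2 + x) = 2.
Multiply by 6: 2·(2E) − 3·(2E) + 6·(2 + x) = 12, i.e. 12 + 6x − (16 + 4x) = 12.
Collecting terms: 2x − 4 = 12, so 2x = 16, so x = 8.
Then 2E = 16 + 4·8 = 48, so E = 24, V = 2E/3 = 16, F = 2 + 8 = 10.

24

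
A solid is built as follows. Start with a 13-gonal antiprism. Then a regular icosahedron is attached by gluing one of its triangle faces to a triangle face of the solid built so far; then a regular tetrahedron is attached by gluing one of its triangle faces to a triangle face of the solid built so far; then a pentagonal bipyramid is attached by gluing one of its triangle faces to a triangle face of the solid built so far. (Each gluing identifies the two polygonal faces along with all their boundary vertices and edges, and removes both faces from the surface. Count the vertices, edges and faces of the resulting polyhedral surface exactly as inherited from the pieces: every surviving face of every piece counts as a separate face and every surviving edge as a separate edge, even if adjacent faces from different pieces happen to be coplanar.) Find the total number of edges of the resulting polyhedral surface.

A 13-gonal antiprism: V=26, E=52, F=28.
Attach a regular icosahedron (V=12, E=30, F=20) along a 3-gon: merge 3 vertices and 3 edges, delete both glued faces → V=35, E=79, F=46.
Attach a regular tetrahedron (V=4, E=6, F=4) along a 3-gon: merge 3 vertices and 3 edges, delete both glued faces → V=36, E=82, F=48.
Attach a pentagonal bipyramid (V=7, E=15, F=10) along a 3-gon: merge 3 vertices and 3 edges, delete both glued faces → V=40, E=94, F=56.
Check: V − E + F = 40 − 94 + 56 = 2.

94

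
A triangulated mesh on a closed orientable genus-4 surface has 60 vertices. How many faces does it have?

χ = 2 − 2·4 = -6, and every face is a triangle so 3F = 2E.
V − E + F = -6 with E = 3F/2 gives 60 − (3/2 − 1)·F = -6, so F = 132 and E = 198.

132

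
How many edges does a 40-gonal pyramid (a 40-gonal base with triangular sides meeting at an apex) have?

80

A pyramid on an n-gon base has one n-gon and n triangles: V = 40 + 1 = 41, E = 2·40 = 80, F = 40 + 1 = 41.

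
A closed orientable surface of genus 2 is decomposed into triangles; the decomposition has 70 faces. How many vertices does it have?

33

χ = 2 − 2·2 = -2, and every face is a triangle so 3F = 2E.
E = 3·70/2 = 105. Then V = -2 + E − F = -2 + 105 − 70 = 33.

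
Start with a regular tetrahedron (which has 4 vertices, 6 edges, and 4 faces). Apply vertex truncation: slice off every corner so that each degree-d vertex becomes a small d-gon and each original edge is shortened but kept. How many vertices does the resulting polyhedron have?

12

Truncation replaces each original edge-end by a new vertex, so V′ = 2E = 12.
Each original edge survives, and each old vertex of degree d contributes d new edges; summing degrees gives Σd = 2E, so E′ = E + 2E = 3E = 18.
Each original face survives and each original vertex becomes one new face: F′ = F + V = 8.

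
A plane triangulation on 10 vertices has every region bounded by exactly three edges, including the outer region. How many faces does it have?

16

In a plane triangulation 3F = 2E and V − E + F = 2, so F = 2V − 4 = 2·10 − 4 = 16.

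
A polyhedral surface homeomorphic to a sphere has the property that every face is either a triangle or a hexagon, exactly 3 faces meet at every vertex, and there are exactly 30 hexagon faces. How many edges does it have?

96

Let x be the number of triangles; then F = 30 + x.
Edge–face incidences: 2E = 6·30 + 3·x = 180 + 3x.
Every vertex has degree 3, so 3V = 2E.
Euler: V − E + F = 2 ⇒ (2E)/3 − E + (30 + x) = 2.
Multiply by 6: 2·(2E) − 3·(2E) + 6·(30 + x) = 12, i.e. 180 + 6x − (180 + 3x) = 12.
Collecting terms: 3x = 12, so x = 4.
Then 2E = 180 + 3·4 = 192, so E = 96, V = 2E/3 = 64, F = 30 + 4 = 34.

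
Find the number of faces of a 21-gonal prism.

A prism on an n-gon has two n-gon bases and n rectangular sides: V = 2·21 = 42, E = 3·21 = 63, F = 21 + 2 = 23.

23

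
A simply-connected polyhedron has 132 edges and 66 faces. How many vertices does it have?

Here V − E + F = 2.
V = 2 + E − F = 2 + 132 − 66 = 68.

68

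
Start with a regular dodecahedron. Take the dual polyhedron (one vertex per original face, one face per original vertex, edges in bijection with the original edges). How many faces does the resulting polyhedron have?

The base solid has V = 20, E = 30, F = 12.
The dual swaps V and F and preserves E: V′ = F = 12, E′ = E = 30, F′ = V = 20.

20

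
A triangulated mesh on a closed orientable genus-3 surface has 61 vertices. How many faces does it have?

130

χ = 2 − 2·3 = -4, and every face is a triangle so 3F = 2E.
V − E + F = -4 with E = 3F/2 gives 61 − (3/2 − 1)·F = -4, so F = 130 and E = 195.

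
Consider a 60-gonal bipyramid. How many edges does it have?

180

A bipyramid over an n-gon has 2n triangular faces and n + 2 vertices: V = 60 + 2 = 62, E = 3·60 = 180, F = 2·60 = 120.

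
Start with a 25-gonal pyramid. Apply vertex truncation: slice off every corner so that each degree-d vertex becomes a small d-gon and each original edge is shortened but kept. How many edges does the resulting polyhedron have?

The base solid has V = 26, E = 50, F = 26.
Truncation replaces each original edge-end by a new vertex, so V′ = 2E = 100.
Each original edge survives, and each old vertex of degree d contributes d new edges; summing degrees gives Σd = 2E, so E′ = E + 2E = 3E = 150.
Each original face survives and each original vertex becomes one new face: F′ = F + V = 52.

150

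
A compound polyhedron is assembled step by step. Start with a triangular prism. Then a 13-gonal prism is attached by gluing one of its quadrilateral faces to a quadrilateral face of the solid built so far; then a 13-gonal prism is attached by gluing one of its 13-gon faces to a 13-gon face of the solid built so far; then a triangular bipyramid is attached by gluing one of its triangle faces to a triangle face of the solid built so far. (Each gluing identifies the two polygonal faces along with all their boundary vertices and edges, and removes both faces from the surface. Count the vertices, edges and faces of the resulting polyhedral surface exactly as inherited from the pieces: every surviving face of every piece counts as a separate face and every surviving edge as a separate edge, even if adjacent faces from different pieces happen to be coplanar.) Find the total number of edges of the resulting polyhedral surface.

A triangular prism: V=6, E=9, F=5.
Attach a 13-gonal prism (V=26, E=39, F=15) along a 4-gon: merge 4 vertices and 4 edges, delete both glued faces → V=28, E=44, F=18.
Attach a 13-gonal prism (V=26, E=39, F=15) along a 13-gon: merge 13 vertices and 13 edges, delete both glued faces → V=41, E=70, F=31.
Attach a triangular bipyramid (V=5, E=9, F=6) along a 3-gon: merge 3 vertices and 3 edges, delete both glued faces → V=43, E=76, F=35.
Check: V − E + F = 43 − 76 + 35 = 2.

76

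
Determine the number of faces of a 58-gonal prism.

60

A prism on an n-gon has two n-gon bases and n rectangular sides: V = 2·58 = 116, E = 3·58 = 174, F = 58 + 2 = 60.
Check: V − E + F = 116 − 174 + 60 = 2.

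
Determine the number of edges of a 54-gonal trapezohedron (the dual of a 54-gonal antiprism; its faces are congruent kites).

216

The n-trapezohedron (dual of the n-antiprism) has V = 2·54 + 2 = 110, E = 4·54 = 216, F = 2·54 = 108.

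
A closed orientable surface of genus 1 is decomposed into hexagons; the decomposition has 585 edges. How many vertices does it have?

390

χ = 2 − 2·1 = 0, and every face is a hexagon so 6F = 2E.
F = 2E/6 = 195. Then V = 0 + E − F = 0 + 585 − 195 = 390.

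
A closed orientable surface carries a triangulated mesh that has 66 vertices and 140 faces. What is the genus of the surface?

3

Every face is a triangle, so 2E = 3·140 = 420, giving E = 210.
χ = V − E + F = 66 − 210 + 140 = -4.
For a closed orientable surface χ = 2 − 2g, so g = (2 − (-4))/2 = 3.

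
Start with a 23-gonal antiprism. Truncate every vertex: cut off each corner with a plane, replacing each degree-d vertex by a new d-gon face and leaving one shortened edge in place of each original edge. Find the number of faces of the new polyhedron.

94

The base solid has V = 46, E = 92, F = 48.
Truncation replaces each original edge-end by a new vertex, so V′ = 2E = 184.
Each original edge survives, and each old vertex of degree d contributes d new edges; summing degrees gives Σd = 2E, so E′ = E + 2E = 3E = 276.
Each original face survives and each original vertex becomes one new face: F′ = F + V = 94.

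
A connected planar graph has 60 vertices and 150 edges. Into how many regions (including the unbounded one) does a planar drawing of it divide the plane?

Euler's formula for a connected plane graph: V − E + F = 2, so F = 2 − 60 + 150 = 92.

92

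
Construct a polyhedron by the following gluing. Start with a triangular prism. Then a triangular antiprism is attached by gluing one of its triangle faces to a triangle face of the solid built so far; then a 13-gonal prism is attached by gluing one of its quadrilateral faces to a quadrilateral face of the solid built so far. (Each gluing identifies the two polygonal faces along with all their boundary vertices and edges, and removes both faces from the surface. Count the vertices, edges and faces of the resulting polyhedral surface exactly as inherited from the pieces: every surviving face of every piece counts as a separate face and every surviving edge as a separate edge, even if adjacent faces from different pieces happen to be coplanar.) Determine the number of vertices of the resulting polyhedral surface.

31

A triangular prism: V=6, E=9, F=5.
Attach a triangular antiprism (V=6, E=12, F=8) along a 3-gon: merge 3 vertices and 3 edges, delete both glued faces → V=9, E=18, F=11.
Attach a 13-gonal prism (V=26, E=39, F=15) along a 4-gon: merge 4 vertices and 4 edges, delete both glued faces → V=31, E=53, F=24.
Check: V − E + F = 31 − 53 + 24 = 2.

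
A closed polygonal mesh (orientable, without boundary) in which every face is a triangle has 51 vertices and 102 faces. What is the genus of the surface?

Every face is a triangle, so 2E = 3·102 = 306, giving E = 153.
χ = V − E + F = 51 − 153 + 102 = 0.
For a closed orientable surface χ = 2 − 2g, so g = (2 − (0))/2 = 1.

1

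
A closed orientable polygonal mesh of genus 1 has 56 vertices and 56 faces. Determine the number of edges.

112

For a closed orientable surface of genus 1, χ = 2 − 2·1 = 0.
E = V + F − (0) = 56 + 56 − (0) = 112.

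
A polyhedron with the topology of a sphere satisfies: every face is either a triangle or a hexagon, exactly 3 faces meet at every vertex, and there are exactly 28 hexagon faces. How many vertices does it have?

Let x be the number of triangles; then F = 28 + x.
Edge–face incidences: 2E = 6·28 + 3·x = 168 + 3x.
Every vertex has degree 3, so 3V = 2E.
Euler: V − E + F = 2 ⇒ (2E)/3 − E + (28 + x) = 2.
Multiply by 6: 2·(2E) − 3·(2E) + 6·(28 + x) = 12, i.e. 168 + 6x − (168 + 3x) = 12.
Collecting terms: 3x = 12, so x = 4.
Then 2E = 168 + 3·4 = 180, so E = 90, V = 2E/3 = 60, F = 28 + 4 = 32.

60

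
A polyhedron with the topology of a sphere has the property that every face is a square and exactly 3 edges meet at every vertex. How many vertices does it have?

Each face has 4 edges and each edge borders two faces, so 2E = 4F.
Each vertex has degree 3, so 3V = 2E and hence V = 4F/3.
Euler: V − E + F = 2 ⇒ (4F/3) − (4F/2) + F = 2.
Multiply by 6: (8 − 12 + 6)F = 12, i.e. 2F = 12.
So F = 6, E = 4·6/2 = 12, V = 4·6/3 = 8.

8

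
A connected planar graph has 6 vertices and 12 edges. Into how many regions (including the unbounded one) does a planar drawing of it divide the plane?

8

Euler's formula for a connected plane graph: V − E + F = 2, so F = 2 − 6 + 12 = 8.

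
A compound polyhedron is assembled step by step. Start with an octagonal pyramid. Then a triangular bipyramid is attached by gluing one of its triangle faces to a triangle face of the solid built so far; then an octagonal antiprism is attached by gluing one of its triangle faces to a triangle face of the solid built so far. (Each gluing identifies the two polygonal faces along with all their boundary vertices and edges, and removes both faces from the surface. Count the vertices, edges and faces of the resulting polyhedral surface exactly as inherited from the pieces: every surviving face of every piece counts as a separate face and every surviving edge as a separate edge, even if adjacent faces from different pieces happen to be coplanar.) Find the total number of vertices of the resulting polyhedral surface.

24

An octagonal pyramid: V=9, E=16, F=9.
Attach a triangular bipyramid (V=5, E=9, F=6) along a 3-gon: merge 3 vertices and 3 edges, delete both glued faces → V=11, E=22, F=13.
Attach an octagonal antiprism (V=16, E=32, F=18) along a 3-gon: merge 3 vertices and 3 edges, delete both glued faces → V=24, E=51, F=29.
Check: V − E + F = 24 − 51 + 29 = 2.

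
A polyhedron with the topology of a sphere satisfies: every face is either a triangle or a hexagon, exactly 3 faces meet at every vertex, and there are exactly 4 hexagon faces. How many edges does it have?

18

Let x be the number of triangles; then F = 4 + x.
Edge–face incidences: 2E = 6·4 + 3·x = 24 + 3x.
Every vertex has degree 3, so 3V = 2E.
Euler: V − E + F = 2 ⇒ (2E)/3 − E + (4 + x) = 2.
Multiply by 6: 2·(2E) − 3·(2E) + 6·(4 + x) = 12, i.e. 24 + 6x − (24 + 3x) = 12.
Collecting terms: 3x = 12, so x = 4.
Then 2E = 24 + 3·4 = 36, so E = 18, V = 2E/3 = 12, F = 4 + 4 = 8.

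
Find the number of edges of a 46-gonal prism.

A prism on an n-gon has two n-gon bases and n rectangular sides: V = 2·46 = 92, E = 3·46 = 138, F = 46 + 2 = 48.

138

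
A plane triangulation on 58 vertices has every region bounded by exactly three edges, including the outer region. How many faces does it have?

112

In a plane triangulation 3F = 2E and V − E + F = 2, so F = 2V − 4 = 2·58 − 4 = 112.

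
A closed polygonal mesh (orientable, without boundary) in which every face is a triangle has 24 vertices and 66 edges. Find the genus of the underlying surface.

Every face is a triangle and each edge borders two faces, so 3F = 2·66, giving F = 44.
χ = V − E + F = 24 − 66 + 44 = 2.
For a closed orientable surface χ = 2 − 2g, so g = (2 − (2))/2 = 0.

0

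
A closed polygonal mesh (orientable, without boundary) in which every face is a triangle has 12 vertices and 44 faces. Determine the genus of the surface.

6

Every face is a triangle, so 2E = 3·44 = 132, giving E = 66.
χ = V − E + F = 12 − 66 + 44 = -10.
For a closed orientable surface χ = 2 − 2g, so g = (2 − (-10))/2 = 6.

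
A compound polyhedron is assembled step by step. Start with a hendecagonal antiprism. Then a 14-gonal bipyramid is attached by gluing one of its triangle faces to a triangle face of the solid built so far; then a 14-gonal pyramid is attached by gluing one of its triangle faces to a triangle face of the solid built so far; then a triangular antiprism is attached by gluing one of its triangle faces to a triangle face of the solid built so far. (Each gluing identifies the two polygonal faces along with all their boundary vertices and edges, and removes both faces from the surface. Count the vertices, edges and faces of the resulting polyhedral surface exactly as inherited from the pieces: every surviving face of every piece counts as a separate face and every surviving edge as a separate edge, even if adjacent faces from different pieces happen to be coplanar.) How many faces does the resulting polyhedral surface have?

A hendecagonal antiprism: V=22, E=44, F=24.
Attach a 14-gonal bipyramid (V=16, E=42, F=28) along a 3-gon: merge 3 vertices and 3 edges, delete both glued faces → V=35, E=83, F=50.
Attach a 14-gonal pyramid (V=15, E=28, F=15) along a 3-gon: merge 3 vertices and 3 edges, delete both glued faces → V=47, E=108, F=63.
Attach a triangular antiprism (V=6, E=12, F=8) along a 3-gon: merge 3 vertices and 3 edges, delete both glued faces → V=50, E=117, F=69.
Check: V − E + F = 50 − 117 + 69 = 2.

69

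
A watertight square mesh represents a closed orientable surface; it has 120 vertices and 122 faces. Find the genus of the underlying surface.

2

Every face is a square, so 2E = 4·122 = 488, giving E = 244.
χ = V − E + F = 120 − 244 + 122 = -2.
For a closed orientable surface χ = 2 − 2g, so g = (2 − (-2))/2 = 2.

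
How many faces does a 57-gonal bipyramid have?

A bipyramid over an n-gon has 2n triangular faces and n + 2 vertices: V = 57 + 2 = 59, E = 3·57 = 171, F = 2·57 = 114.

114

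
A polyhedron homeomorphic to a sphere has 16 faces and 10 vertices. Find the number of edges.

Here V − E + F = 2.
E = V + F − (2) = 10 + 16 − (2) = 24.

24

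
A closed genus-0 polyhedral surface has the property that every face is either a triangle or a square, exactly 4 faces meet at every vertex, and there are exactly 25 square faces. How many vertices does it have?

Let x be the number of triangles; then F = 25 + x.
Edge–face incidences: 2E = 4·25 + 3·x = 100 + 3x.
Every vertex has degree 4, so 4V = 2E.
Euler: V − E + F = 2 ⇒ (2E)/4 − E + (25 + x) = 2.
Multiply by 8: 2·(2E) − 4·(2E) + 8·(25 + x) = 16, i.e. 200 + 8x − 2·(100 + 3x) = 16.
Collecting terms: 2x = 16, so x = 8.
Then 2E = 100 + 3·8 = 124, so E = 62, V = 2E/4 = 31, F = 25 + 8 = 33.

31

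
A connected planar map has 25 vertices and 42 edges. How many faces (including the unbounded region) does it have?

Euler's formula for a connected plane graph: V − E + F = 2, so F = 2 − 25 + 42 = 19.

19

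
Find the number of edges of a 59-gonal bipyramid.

A bipyramid over an n-gon has 2n triangular faces and n + 2 vertices: V = 59 + 2 = 61, E = 3·59 = 177, F = 2·59 = 118.
Check: V − E + F = 61 − 177 + 118 = 2.

177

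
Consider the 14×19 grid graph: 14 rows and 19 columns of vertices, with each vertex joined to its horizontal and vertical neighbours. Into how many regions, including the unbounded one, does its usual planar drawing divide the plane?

235

The grid has V = 14·19 = 266 vertices and E = 14·18 + 19·13 = 499 edges.
F = 2 − V + E = 2 − 266 + 499 = 235.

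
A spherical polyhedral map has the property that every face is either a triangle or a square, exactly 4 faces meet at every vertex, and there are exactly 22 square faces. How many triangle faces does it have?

8

Let x be the number of triangles; then F = 22 + x.
Edge–face incidences: 2E = 4·22 + 3·x = 88 + 3x.
Every vertex has degree 4, so 4V = 2E.
Euler: V − E + F = 2 ⇒ (2E)/4 − E + (22 + x) = 2.
Multiply by 8: 2·(2E) − 4·(2E) + 8·(22 + x) = 16, i.e. 176 + 8x − 2·(88 + 3x) = 16.
Collecting terms: 2x = 16, so x = 8.
Then 2E = 88 + 3·8 = 112, so E = 56, V = 2E/4 = 28, F = 22 + 8 = 30.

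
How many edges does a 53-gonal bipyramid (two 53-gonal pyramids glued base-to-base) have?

159

A bipyramid over an n-gon has 2n triangular faces and n + 2 vertices: V = 53 + 2 = 55, E = 3·53 = 159, F = 2·53 = 106.
Check: V − E + F = 55 − 159 + 106 = 2.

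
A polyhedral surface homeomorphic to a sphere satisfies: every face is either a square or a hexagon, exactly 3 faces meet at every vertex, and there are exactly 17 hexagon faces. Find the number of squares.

6

Let x be the number of squares; then F = 17 + x.
Edge–face incidences: 2E = 6·17 + 4·x = 102 + 4x.
Every vertex has degree 3, so 3V = 2E.
Euler: V − E + F = 2 ⇒ (2E)/3 − E + (17 + x) = 2.
Multiply by 6: 2·(2E) − 3·(2E) + 6·(17 + x) = 12, i.e. 102 + 6x − (102 + 4x) = 12.
Collecting terms: 2x = 12, so x = 6.
Then 2E = 102 + 4·6 = 126, so E = 63, V = 2E/3 = 42, F = 17 + 6 = 23.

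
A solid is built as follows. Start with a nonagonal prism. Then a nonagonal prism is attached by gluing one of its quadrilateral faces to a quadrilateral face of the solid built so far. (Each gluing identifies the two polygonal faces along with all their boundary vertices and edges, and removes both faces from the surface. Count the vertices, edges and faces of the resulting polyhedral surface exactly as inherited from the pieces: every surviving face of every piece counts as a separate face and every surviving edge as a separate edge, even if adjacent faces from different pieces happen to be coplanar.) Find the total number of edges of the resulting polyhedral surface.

A nonagonal prism: V=18, E=27, F=11.
Attach a nonagonal prism (V=18, E=27, F=11) along a 4-gon: merge 4 vertices and 4 edges, delete both glued faces → V=32, E=50, F=20.
Check: V − E + F = 32 − 50 + 20 = 2.

50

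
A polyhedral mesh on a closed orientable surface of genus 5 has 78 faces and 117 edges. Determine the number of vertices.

For a closed orientable surface of genus 5, χ = 2 − 2·5 = -8.
V = -8 + E − F = -8 + 117 − 78 = 31.

31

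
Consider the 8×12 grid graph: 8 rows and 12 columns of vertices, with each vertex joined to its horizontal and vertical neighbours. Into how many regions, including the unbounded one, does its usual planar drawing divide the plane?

The grid has V = 8·12 = 96 vertices and E = 8·11 + 12·7 = 172 edges.
F = 2 − V + E = 2 − 96 + 172 = 78.

78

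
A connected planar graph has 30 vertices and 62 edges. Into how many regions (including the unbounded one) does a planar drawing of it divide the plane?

Euler's formula for a connected plane graph: V − E + F = 2, so F = 2 − 30 + 62 = 34.

34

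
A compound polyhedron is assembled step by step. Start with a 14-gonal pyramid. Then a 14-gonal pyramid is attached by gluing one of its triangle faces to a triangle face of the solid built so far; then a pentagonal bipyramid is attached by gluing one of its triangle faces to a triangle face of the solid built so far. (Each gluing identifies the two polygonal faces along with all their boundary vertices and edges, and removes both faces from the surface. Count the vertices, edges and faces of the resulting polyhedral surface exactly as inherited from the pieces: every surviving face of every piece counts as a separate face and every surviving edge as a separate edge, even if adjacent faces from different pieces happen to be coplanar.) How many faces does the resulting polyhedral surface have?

A 14-gonal pyramid: V=15, E=28, F=15.
Attach a 14-gonal pyramid (V=15, E=28, F=15) along a 3-gon: merge 3 vertices and 3 edges, delete both glued faces → V=27, E=53, F=28.
Attach a pentagonal bipyramid (V=7, E=15, F=10) along a 3-gon: merge 3 vertices and 3 edges, delete both glued faces → V=31, E=65, F=36.
Check: V − E + F = 31 − 65 + 36 = 2.

36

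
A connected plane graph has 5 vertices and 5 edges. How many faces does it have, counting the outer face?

2

Euler's formula for a connected plane graph: V − E + F = 2, so F = 2 − 5 + 5 = 2.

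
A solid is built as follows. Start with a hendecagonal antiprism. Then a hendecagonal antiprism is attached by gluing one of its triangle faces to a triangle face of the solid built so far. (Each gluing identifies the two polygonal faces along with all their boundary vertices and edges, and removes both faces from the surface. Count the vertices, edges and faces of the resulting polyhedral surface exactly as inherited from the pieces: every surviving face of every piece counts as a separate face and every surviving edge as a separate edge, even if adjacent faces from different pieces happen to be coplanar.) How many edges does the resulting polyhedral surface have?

A hendecagonal antiprism: V=22, E=44, F=24.
Attach a hendecagonal antiprism (V=22, E=44, F=24) along a 3-gon: merge 3 vertices and 3 edges, delete both glued faces → V=41, E=85, F=46.
Check: V − E + F = 41 − 85 + 46 = 2.

85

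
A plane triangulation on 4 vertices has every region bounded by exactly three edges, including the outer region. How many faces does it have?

4

In a plane triangulation 3F = 2E and V − E + F = 2, so F = 2V − 4 = 2·4 − 4 = 4.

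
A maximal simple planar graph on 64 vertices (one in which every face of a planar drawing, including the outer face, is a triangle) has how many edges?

In a plane triangulation 3F = 2E and V − E + F = 2, so E = 3V − 6 = 3·64 − 6 = 186.

186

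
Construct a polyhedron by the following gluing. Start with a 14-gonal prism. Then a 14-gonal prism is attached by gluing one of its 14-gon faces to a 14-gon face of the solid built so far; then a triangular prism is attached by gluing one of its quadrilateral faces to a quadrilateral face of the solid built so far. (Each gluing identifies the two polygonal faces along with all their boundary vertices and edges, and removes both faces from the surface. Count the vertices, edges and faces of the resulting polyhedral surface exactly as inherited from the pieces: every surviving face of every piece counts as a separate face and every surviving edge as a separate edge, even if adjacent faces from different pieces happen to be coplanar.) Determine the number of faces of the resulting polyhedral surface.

33

A 14-gonal prism: V=28, E=42, F=16.
Attach a 14-gonal prism (V=28, E=42, F=16) along a 14-gon: merge 14 vertices and 14 edges, delete both glued faces → V=42, E=70, F=30.
Attach a triangular prism (V=6, E=9, F=5) along a 4-gon: merge 4 vertices and 4 edges, delete both glued faces → V=44, E=75, F=33.
Check: V − E + F = 44 − 75 + 33 = 2.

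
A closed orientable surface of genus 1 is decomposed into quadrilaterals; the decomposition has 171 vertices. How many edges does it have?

χ = 2 − 2·1 = 0, and every face is a square so 4F = 2E.
V − E + F = 0 with E = 4F/2 gives 171 − (4/2 − 1)·F = 0, so F = 171 and E = 342.

342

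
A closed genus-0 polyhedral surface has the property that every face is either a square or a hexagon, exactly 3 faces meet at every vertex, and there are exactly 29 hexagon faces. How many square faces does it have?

Let x be the number of squares; then F = 29 + x.
Edge–face incidences: 2E = 6·29 + 4·x = 174 + 4x.
Every vertex has degree 3, so 3V = 2E.
Euler: V − E + F = 2 ⇒ (2E)/3 − E + (29 + x) = 2.
Multiply by 6: 2·(2E) − 3·(2E) + 6·(29 + x) = 12, i.e. 174 + 6x − (174 + 4x) = 12.
Collecting terms: 2x = 12, so x = 6.
Then 2E = 174 + 4·6 = 198, so E = 99, V = 2E/3 = 66, F = 29 + 6 = 35.

6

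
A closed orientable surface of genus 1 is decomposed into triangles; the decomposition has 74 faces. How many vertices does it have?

37

χ = 2 − 2·1 = 0, and every face is a triangle so 3F = 2E.
E = 3·74/2 = 111. Then V = 0 + E − F = 0 + 111 − 74 = 37.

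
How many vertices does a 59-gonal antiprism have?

An antiprism on an n-gon has two n-gon caps and 2n triangles: V = 2·59 = 118, E = 4·59 = 236, F = 2·59 + 2 = 120.

118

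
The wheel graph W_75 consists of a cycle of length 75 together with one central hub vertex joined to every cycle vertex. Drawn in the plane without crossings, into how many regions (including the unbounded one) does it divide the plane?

76

W_75 has V = 75 + 1 = 76 vertices and E = 2·75 = 150 edges.
By Euler's formula F = 2 − V + E = 2 − 76 + 150 = 76.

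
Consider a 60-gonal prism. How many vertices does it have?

120

A prism on an n-gon has two n-gon bases and n rectangular sides: V = 2·60 = 120, E = 3·60 = 180, F = 60 + 2 = 62.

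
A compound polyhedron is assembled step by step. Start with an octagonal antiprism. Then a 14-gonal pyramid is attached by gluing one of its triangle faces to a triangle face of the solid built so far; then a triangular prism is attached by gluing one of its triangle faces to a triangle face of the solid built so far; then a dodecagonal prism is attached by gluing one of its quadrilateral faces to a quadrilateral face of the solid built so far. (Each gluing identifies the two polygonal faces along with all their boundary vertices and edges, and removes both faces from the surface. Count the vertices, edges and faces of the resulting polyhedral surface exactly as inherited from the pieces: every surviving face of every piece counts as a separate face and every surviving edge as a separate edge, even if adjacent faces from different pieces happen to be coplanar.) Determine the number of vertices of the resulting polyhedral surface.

An octagonal antiprism: V=16, E=32, F=18.
Attach a 14-gonal pyramid (V=15, E=28, F=15) along a 3-gon: merge 3 vertices and 3 edges, delete both glued faces → V=28, E=57, F=31.
Attach a triangular prism (V=6, E=9, F=5) along a 3-gon: merge 3 vertices and 3 edges, delete both glued faces → V=31, E=63, F=34.
Attach a dodecagonal prism (V=24, E=36, F=14) along a 4-gon: merge 4 vertices and 4 edges, delete both glued faces → V=51, E=95, F=46.
Check: V − E + F = 51 − 95 + 46 = 2.

51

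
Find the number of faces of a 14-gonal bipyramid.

A bipyramid over an n-gon has 2n triangular faces and n + 2 vertices: V = 14 + 2 = 16, E = 3·14 = 42, F = 2·14 = 28.
Check: V − E + F = 16 − 42 + 28 = 2.

28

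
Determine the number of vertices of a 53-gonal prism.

106

A prism on an n-gon has two n-gon bases and n rectangular sides: V = 2·53 = 106, E = 3·53 = 159, F = 53 + 2 = 55.
Check: V − E + F = 106 − 159 + 55 = 2.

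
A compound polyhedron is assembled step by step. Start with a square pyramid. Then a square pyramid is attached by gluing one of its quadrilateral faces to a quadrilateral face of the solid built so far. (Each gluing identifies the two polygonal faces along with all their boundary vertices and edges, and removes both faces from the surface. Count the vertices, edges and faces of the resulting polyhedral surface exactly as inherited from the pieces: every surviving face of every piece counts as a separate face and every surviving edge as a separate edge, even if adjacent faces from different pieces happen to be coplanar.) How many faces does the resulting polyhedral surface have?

8

A square pyramid: V=5, E=8, F=5.
Attach a square pyramid (V=5, E=8, F=5) along a 4-gon: merge 4 vertices and 4 edges, delete both glued faces → V=6, E=12, F=8.
Check: V − E + F = 6 − 12 + 8 = 2.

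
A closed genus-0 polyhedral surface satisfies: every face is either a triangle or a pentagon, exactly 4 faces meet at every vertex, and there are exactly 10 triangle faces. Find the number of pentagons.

2

Let x be the number of pentagons; then F = 10 + x.
Edge–face incidences: 2E = 3·10 + 5·x = 30 + 5x.
Every vertex has degree 4, so 4V = 2E.
Euler: V − E + F = 2 ⇒ (2E)/4 − E + (10 + x) = 2.
Multiply by 8: 2·(2E) − 4·(2E) + 8·(10 + x) = 16, i.e. 80 + 8x − 2·(30 + 5x) = 16.
Collecting terms: −2x + 20 = 16, so −2x = −4, so x = 2.
Then 2E = 30 + 5·2 = 40, so E = 20, V = 2E/4 = 10, F = 10 + 2 = 12.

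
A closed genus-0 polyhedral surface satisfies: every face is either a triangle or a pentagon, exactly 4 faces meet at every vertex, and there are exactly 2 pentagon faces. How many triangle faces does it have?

10

Let x be the number of triangles; then F = 2 + x.
Edge–face incidences: 2E = 5·2 + 3·x = 10 + 3x.
Every vertex has degree 4, so 4V = 2E.
Euler: V − E + F = 2 ⇒ (2E)/4 − E + (2 + x) = 2.
Multiply by 8: 2·(2E) − 4·(2E) + 8·(2 + x) = 16, i.e. 16 + 8x − 2·(10 + 3x) = 16.
Collecting terms: 2x − 4 = 16, so 2x = 20, so x = 10.
Then 2E = 10 + 3·10 = 40, so E = 20, V = 2E/4 = 10, F = 2 + 10 = 12.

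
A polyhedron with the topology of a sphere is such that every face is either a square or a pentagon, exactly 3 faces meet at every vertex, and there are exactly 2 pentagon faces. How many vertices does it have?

10

Let x be the number of squares; then F = 2 + x.
Edge–face incidences: 2E = 5·2 + 4·x = 10 + 4x.
Every vertex has degree 3, so 3V = 2E.
Euler: V − E + F = 2 ⇒ (2E)/3 − E + (2 + x) = 2.
Multiply by 6: 2·(2E) − 3·(2E) + 6·(2 + x) = 12, i.e. 12 + 6x − (10 + 4x) = 12.
Collecting terms: 2x + 2 = 12, so 2x = 10, so x = 5.
Then 2E = 10 + 4·5 = 30, so E = 15, V = 2E/3 = 10, F = 2 + 5 = 7.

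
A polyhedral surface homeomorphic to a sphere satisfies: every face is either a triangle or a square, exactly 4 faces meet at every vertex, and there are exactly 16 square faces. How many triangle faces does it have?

8

Let x be the number of triangles; then F = 16 + x.
Edge–face incidences: 2E = 4·16 + 3·x = 64 + 3x.
Every vertex has degree 4, so 4V = 2E.
Euler: V − E + F = 2 ⇒ (2E)/4 − E + (16 + x) = 2.
Multiply by 8: 2·(2E) − 4·(2E) + 8·(16 + x) = 16, i.e. 128 + 8x − 2·(64 + 3x) = 16.
Collecting terms: 2x = 16, so x = 8.
Then 2E = 64 + 3·8 = 88, so E = 44, V = 2E/4 = 22, F = 16 + 8 = 24.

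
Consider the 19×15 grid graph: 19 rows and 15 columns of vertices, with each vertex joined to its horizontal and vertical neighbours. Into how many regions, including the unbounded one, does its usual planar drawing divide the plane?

253

The grid has V = 19·15 = 285 vertices and E = 19·14 + 15·18 = 536 edges.
F = 2 − V + E = 2 − 285 + 536 = 253.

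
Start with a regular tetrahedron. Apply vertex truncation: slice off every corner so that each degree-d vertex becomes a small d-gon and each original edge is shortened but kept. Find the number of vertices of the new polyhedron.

The base solid has V = 4, E = 6, F = 4.
Truncation replaces each original edge-end by a new vertex, so V′ = 2E = 12.
Each original edge survives, and each old vertex of degree d contributes d new edges; summing degrees gives Σd = 2E, so E′ = E + 2E = 3E = 18.
Each original face survives and each original vertex becomes one new face: F′ = F + V = 8.

12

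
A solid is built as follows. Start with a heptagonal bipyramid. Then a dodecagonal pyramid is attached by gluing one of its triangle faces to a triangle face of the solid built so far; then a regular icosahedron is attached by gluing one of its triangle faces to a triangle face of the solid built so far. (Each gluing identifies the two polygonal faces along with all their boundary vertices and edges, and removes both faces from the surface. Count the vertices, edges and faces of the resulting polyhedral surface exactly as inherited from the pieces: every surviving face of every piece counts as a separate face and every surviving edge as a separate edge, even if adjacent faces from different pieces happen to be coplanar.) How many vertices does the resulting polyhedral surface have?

28

A heptagonal bipyramid: V=9, E=21, F=14.
Attach a dodecagonal pyramid (V=13, E=24, F=13) along a 3-gon: merge 3 vertices and 3 edges, delete both glued faces → V=19, E=42, F=25.
Attach a regular icosahedron (V=12, E=30, F=20) along a 3-gon: merge 3 vertices and 3 edges, delete both glued faces → V=28, E=69, F=43.
Check: V − E + F = 28 − 69 + 43 = 2.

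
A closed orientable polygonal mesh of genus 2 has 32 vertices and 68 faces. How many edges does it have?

For a closed orientable surface of genus 2, χ = 2 − 2·2 = -2.
E = V + F − (-2) = 32 + 68 − (-2) = 102.

102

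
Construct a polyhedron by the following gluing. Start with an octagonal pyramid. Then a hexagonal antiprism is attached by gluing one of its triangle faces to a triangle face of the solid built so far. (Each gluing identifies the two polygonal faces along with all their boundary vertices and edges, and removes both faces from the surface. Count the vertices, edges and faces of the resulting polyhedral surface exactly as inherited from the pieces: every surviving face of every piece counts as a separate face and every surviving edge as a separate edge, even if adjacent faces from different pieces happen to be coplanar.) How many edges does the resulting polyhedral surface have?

An octagonal pyramid: V=9, E=16, F=9.
Attach a hexagonal antiprism (V=12, E=24, F=14) along a 3-gon: merge 3 vertices and 3 edges, delete both glued faces → V=18, E=37, F=21.
Check: V − E + F = 18 − 37 + 21 = 2.

37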